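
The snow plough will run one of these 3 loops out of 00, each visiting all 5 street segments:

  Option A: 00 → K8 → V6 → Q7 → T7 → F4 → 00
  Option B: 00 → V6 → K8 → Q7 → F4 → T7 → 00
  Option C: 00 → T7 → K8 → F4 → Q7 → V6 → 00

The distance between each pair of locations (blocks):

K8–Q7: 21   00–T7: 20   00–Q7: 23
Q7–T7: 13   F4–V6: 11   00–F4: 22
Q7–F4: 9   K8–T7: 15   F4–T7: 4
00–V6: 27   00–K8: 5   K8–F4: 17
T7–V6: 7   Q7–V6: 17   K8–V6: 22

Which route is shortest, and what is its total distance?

Option A: 5 + 22 + 17 + 13 + 4 + 22 = 83
Option B: 27 + 22 + 21 + 9 + 4 + 20 = 103
Option C: 20 + 15 + 17 + 9 + 17 + 27 = 105

Shortest is Option A, total 83 blocks.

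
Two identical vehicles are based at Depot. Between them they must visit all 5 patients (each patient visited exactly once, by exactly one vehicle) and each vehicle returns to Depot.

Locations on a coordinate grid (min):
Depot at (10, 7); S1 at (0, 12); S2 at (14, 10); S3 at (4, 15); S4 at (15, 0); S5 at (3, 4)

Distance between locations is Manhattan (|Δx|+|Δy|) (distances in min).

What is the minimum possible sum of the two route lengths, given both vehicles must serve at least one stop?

Check every non-empty split of the stops between the two vehicles; for each half take its own optimal tour:
  {S1} + {S2, S3, S4, S5}: 30 + 60 = 90
  {S2} + {S1, S3, S4, S5}: 14 + 60 = 74
  {S1, S2} + {S3, S4, S5}: 38 + 54 = 92
  {S3} + {S1, S2, S4, S5}: 28 + 60 = 88
  {S1, S3} + {S2, S4, S5}: 36 + 44 = 80
  {S2, S3} + {S1, S4, S5}: 36 + 54 = 90
  … (15 splits in total)
  {S2, S4} + {S1, S3, S5}: 30 + 42 = 72  ← best
Best: vehicle 1 Depot → S2 → S4 → Depot = 30; vehicle 2 Depot → S3 → S1 → S5 → Depot = 42; combined 72.

72 min — the smallest possible combined total.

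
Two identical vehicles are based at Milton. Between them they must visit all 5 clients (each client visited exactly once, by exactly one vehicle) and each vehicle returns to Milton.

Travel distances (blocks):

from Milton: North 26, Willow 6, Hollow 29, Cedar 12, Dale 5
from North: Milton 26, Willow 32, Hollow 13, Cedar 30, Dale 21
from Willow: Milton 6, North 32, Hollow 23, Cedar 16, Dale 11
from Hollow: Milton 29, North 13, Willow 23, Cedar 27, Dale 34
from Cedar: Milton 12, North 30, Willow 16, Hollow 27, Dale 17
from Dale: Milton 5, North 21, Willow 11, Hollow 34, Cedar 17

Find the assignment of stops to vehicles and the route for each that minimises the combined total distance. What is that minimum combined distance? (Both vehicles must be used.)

There are 2^4 − 1 = 15 ways to divide the 5 stops into two non-empty groups. For each, the best each vehicle can do is its own shortest tour through its group:
  {North} + {Willow, Hollow, Cedar, Dale}: 52 + 78 = 130
  {Willow} + {North, Hollow, Cedar, Dale}: 12 + 78 = 90
  {North, Willow} + {Hollow, Cedar, Dale}: 64 + 78 = 142
  {Hollow} + {North, Willow, Cedar, Dale}: 58 + 78 = 136
  {North, Hollow} + {Willow, Cedar, Dale}: 68 + 44 = 112
  {Willow, Hollow} + {North, Cedar, Dale}: 58 + 68 = 126
  … (15 splits in total)
Best: vehicle 1 Milton → Willow → Milton = 12; vehicle 2 Milton → Cedar → Hollow → North → Dale → Milton = 78; combined 90.

90 blocks — the smallest possible combined total.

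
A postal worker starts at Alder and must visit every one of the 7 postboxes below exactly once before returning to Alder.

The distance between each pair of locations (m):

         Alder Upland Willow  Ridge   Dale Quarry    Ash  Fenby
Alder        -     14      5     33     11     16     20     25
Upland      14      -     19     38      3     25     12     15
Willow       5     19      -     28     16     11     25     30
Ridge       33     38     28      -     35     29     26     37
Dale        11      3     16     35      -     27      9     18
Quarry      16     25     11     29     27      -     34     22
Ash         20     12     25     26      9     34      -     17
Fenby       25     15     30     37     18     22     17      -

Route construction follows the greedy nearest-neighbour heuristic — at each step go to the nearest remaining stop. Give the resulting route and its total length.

Total distance 124 m via the nearest-neighbour route Alder → Willow → Quarry → Fenby → Upland → Dale → Ash → Ridge → Alder.

From Alder: distances to unvisited — Willow=5, Dale=11, Upland=14, Quarry=16, Ash=20, Fenby=25, Ridge=33. Nearest is Willow (5).
From Willow: distances to unvisited — Quarry=11, Dale=16, Upland=19, Ash=25, Ridge=28, Fenby=30. Nearest is Quarry (11).
From Quarry: distances to unvisited — Fenby=22, Upland=25, Dale=27, Ridge=29, Ash=34. Nearest is Fenby (22).
From Fenby: distances to unvisited — Upland=15, Ash=17, Dale=18, Ridge=37. Nearest is Upland (15).
From Upland: distances to unvisited — Dale=3, Ash=12, Ridge=38. Nearest is Dale (3).
From Dale: distances to unvisited — Ash=9, Ridge=35. Nearest is Ash (9).
From Ash: distances to unvisited — Ridge=26. Nearest is Ridge (26).
Return Ridge→Alder: 33.
Total = 5 + 11 + 22 + 15 + 3 + 9 + 26 + 33 = 124.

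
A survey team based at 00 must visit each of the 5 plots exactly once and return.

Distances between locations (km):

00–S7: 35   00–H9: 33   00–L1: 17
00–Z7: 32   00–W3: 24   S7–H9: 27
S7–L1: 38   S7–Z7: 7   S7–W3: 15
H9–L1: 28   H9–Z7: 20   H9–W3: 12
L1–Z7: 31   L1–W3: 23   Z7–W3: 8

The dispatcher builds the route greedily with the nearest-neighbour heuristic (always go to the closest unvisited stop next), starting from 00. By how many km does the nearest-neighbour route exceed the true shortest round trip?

00: L1=17, W3=24, Z7=32, H9=33, S7=35 ⇒ L1
L1: W3=23, H9=28, Z7=31, S7=38 ⇒ W3
W3: Z7=8, H9=12, S7=15 ⇒ Z7
Z7: S7=7, H9=20 ⇒ S7
S7: H9=27 ⇒ H9
NN route 00 → L1 → W3 → Z7 → S7 → H9 → 00 costs 115.
Optimal: 00 → S7 → Z7 → W3 → H9 → L1 → 00 costs 107 (by enumerating all 60 distinct tours).
Excess = 115 − 107 = 8.

8 km longer than the optimal tour.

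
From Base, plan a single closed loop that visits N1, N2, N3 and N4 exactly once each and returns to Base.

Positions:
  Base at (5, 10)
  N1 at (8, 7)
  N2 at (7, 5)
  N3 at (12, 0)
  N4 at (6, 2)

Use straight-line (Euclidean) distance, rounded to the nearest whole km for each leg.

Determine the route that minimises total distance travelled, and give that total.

With 4 stops there are 4!/2 = 12 distinct round trips (a route and its reverse cost the same).
Base - N1 - N2 - N3 - N4 - Base: 4+2+7+6+8 = 27
Base - N1 - N2 - N4 - N3 - Base: 4+2+3+6+12 = 27
Base - N1 - N3 - N2 - N4 - Base: 4+8+7+3+8 = 30
Base - N1 - N3 - N4 - N2 - Base: 4+8+6+3+5 = 26
Base - N1 - N4 - N2 - N3 - Base: 4+5+3+7+12 = 31
Base - N1 - N4 - N3 - N2 - Base: 4+5+6+7+5 = 27
Base - N2 - N1 - N3 - N4 - Base: 5+2+8+6+8 = 29
Base - N2 - N1 - N4 - N3 - Base: 5+2+5+6+12 = 30
Base - N2 - N3 - N1 - N4 - Base: 5+7+8+5+8 = 33
Base - N2 - N4 - N1 - N3 - Base: 5+3+5+8+12 = 33
Base - N3 - N1 - N2 - N4 - Base: 12+8+2+3+8 = 33
Base - N3 - N2 - N1 - N4 - Base: 12+7+2+5+8 = 34
The minimum is 26.
One optimal route: Base → N1 → N3 → N4 → N2 → Base (or its reverse).

Shortest round trip = 26 km.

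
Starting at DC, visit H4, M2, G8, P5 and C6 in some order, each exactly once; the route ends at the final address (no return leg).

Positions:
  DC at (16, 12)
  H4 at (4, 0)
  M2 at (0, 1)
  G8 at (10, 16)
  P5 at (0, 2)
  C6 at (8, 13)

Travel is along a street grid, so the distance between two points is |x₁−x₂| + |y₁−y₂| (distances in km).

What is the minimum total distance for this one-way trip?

38 km — the minimum one-way total.

There are 5! = 120 possible orderings.
DC→H4→M2→G8→P5→C6: 24+5+25+24+19 = 97
DC→H4→M2→G8→C6→P5: 24+5+25+5+19 = 78
DC→H4→M2→P5→G8→C6: 24+5+1+24+5 = 59
DC→H4→M2→P5→C6→G8: 24+5+1+19+5 = 54
DC→H4→M2→C6→G8→P5: 24+5+20+5+24 = 78
DC→H4→M2→C6→P5→G8: 24+5+20+19+24 = 92
DC→H4→G8→M2→P5→C6: 24+22+25+1+19 = 91
DC→H4→G8→M2→C6→P5: 24+22+25+20+19 = 110
DC→H4→G8→P5→M2→C6: 24+22+24+1+20 = 91
DC→H4→G8→P5→C6→M2: 24+22+24+19+20 = 109
DC→H4→G8→C6→M2→P5: 24+22+5+20+1 = 72
DC→H4→G8→C6→P5→M2: 24+22+5+19+1 = 71
DC→H4→P5→M2→G8→C6: 24+6+1+25+5 = 61
DC→H4→P5→M2→C6→G8: 24+6+1+20+5 = 56
… (106 more)
DC→G8→C6→H4→M2→P5: 10+5+17+5+1 = 38  ← best
The minimum is 38.
One shortest path: DC → G8 → C6 → H4 → M2 → P5.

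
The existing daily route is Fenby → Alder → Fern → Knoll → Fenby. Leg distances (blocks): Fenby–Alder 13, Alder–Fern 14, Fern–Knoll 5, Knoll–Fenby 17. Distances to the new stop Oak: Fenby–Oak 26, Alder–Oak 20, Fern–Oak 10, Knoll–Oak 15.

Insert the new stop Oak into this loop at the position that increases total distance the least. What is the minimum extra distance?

Insertion cost between consecutive stops i–j is d(i,Oak) + d(Oak,j) − d(i,j):
  between Fenby and Alder: 26 + 20 − 13 = 33
  between Alder and Fern: 20 + 10 − 14 = 16
  between Fern and Knoll: 10 + 15 − 5 = 20
  between Knoll and Fenby: 15 + 26 − 17 = 24
Cheapest insertion is between Alder and Fern, adding 16.
New total = 49 + 16 = 65.

Adding 16 blocks by placing Oak on the Alder–Fern leg.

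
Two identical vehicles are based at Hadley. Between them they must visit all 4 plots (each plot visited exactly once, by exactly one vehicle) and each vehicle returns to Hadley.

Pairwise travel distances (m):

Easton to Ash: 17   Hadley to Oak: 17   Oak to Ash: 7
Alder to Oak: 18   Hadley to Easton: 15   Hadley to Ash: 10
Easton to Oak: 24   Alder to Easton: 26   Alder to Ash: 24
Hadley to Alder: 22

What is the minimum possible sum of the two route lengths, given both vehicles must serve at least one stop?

87 m — the smallest possible combined total.

Check every non-empty split of the stops between the two vehicles; for each half take its own optimal tour:
  {Alder} + {Easton, Oak, Ash}: 44 + 56 = 100
  {Easton} + {Alder, Oak, Ash}: 30 + 57 = 87
  {Alder, Easton} + {Oak, Ash}: 63 + 34 = 97
  {Oak} + {Alder, Easton, Ash}: 34 + 75 = 109
  {Alder, Oak} + {Easton, Ash}: 57 + 42 = 99
  {Easton, Oak} + {Alder, Ash}: 56 + 56 = 112
  … (7 splits in total)
Best: vehicle 1 Hadley → Easton → Hadley = 30; vehicle 2 Hadley → Alder → Oak → Ash → Hadley = 57; combined 87.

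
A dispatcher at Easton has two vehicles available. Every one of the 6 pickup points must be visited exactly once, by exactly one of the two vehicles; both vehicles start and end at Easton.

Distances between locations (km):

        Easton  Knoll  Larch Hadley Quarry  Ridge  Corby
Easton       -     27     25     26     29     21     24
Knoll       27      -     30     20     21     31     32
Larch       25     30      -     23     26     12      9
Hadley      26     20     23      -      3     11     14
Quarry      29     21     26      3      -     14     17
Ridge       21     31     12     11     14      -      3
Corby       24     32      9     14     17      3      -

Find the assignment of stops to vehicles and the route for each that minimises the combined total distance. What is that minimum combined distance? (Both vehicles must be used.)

134 km — the smallest possible combined total.

Check every non-empty split of the stops between the two vehicles; for each half take its own optimal tour:
  {Knoll} + {Larch, Hadley, Quarry, Ridge, Corby}: 54 + 80 = 134
  {Larch} + {Knoll, Hadley, Quarry, Ridge, Corby}: 50 + 89 = 139
  {Knoll, Larch} + {Hadley, Quarry, Ridge, Corby}: 82 + 70 = 152
  {Hadley} + {Knoll, Larch, Quarry, Ridge, Corby}: 52 + 99 = 151
  {Knoll, Hadley} + {Larch, Quarry, Ridge, Corby}: 73 + 80 = 153
  {Larch, Hadley} + {Knoll, Quarry, Ridge, Corby}: 74 + 89 = 163
  … (31 splits in total)
Best: vehicle 1 Easton → Knoll → Easton = 54; vehicle 2 Easton → Larch → Corby → Ridge → Hadley → Quarry → Easton = 80; combined 134.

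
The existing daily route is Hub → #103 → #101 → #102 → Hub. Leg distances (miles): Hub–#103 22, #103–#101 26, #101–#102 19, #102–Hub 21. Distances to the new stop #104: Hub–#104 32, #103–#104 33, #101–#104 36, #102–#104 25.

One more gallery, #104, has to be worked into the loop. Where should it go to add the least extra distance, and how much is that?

Insertion cost between consecutive stops i–j is d(i,#104) + d(#104,j) − d(i,j):
  between Hub and #103: 32 + 33 − 22 = 43
  between #103 and #101: 33 + 36 − 26 = 43
  between #101 and #102: 36 + 25 − 19 = 42
  between #102 and Hub: 25 + 32 − 21 = 36
Cheapest insertion is between #102 and Hub, adding 36.
New total = 88 + 36 = 124.

Minimum extra distance: 36 miles, inserting #104 between #102 and Hub.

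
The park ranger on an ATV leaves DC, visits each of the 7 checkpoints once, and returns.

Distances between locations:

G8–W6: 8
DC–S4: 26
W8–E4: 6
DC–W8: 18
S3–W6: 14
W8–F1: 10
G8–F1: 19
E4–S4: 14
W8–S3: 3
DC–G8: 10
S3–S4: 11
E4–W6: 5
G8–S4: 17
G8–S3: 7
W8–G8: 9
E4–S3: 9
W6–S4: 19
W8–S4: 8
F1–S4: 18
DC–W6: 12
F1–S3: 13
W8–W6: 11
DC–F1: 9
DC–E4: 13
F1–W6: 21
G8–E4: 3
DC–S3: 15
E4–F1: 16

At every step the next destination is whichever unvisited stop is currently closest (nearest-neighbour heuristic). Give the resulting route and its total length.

82 along DC → F1 → W8 → S3 → G8 → E4 → W6 → S4 → DC.

From DC: distances to unvisited — F1=9, G8=10, W6=12, E4=13, S3=15, W8=18, S4=26. Nearest is F1 (9).
From F1: distances to unvisited — W8=10, S3=13, E4=16, S4=18, G8=19, W6=21. Nearest is W8 (10).
From W8: distances to unvisited — S3=3, E4=6, S4=8, G8=9, W6=11. Nearest is S3 (3).
From S3: distances to unvisited — G8=7, E4=9, S4=11, W6=14. Nearest is G8 (7).
From G8: distances to unvisited — E4=3, W6=8, S4=17. Nearest is E4 (3).
From E4: distances to unvisited — W6=5, S4=14. Nearest is W6 (5).
From W6: distances to unvisited — S4=19. Nearest is S4 (19).
Return S4→DC: 26.
Total = 9 + 10 + 3 + 7 + 3 + 5 + 19 + 26 = 82.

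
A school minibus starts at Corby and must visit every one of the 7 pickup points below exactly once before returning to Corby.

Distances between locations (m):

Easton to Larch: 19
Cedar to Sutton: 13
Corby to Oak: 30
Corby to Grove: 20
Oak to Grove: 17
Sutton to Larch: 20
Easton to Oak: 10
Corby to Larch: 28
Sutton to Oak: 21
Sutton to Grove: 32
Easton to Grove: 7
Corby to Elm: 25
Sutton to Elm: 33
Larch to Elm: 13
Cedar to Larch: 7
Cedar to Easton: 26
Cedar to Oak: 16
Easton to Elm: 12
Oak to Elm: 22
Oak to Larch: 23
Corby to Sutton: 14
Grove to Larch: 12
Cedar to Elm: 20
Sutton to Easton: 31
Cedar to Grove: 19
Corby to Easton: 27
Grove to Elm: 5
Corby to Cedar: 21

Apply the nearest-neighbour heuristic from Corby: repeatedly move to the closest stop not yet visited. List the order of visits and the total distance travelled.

Total distance 103 m via the nearest-neighbour route Corby → Sutton → Cedar → Larch → Grove → Elm → Easton → Oak → Corby.

Corby → [Sutton:14 / Grove:20 / Cedar:21 / Elm:25 / Easton:27 / Larch:28 / Oak:30] → Sutton (14)
Sutton → [Cedar:13 / Larch:20 / Oak:21 / Easton:31 / Grove:32 / Elm:33] → Cedar (13)
Cedar → [Larch:7 / Oak:16 / Grove:19 / Elm:20 / Easton:26] → Larch (7)
Larch → [Grove:12 / Elm:13 / Easton:19 / Oak:23] → Grove (12)
Grove → [Elm:5 / Easton:7 / Oak:17] → Elm (5)
Elm → [Easton:12 / Oak:22] → Easton (12)
Easton → [Oak:10] → Oak (10)
Return Oak→Corby: 30.
Total = 14 + 13 + 7 + 12 + 5 + 12 + 10 + 30 = 103.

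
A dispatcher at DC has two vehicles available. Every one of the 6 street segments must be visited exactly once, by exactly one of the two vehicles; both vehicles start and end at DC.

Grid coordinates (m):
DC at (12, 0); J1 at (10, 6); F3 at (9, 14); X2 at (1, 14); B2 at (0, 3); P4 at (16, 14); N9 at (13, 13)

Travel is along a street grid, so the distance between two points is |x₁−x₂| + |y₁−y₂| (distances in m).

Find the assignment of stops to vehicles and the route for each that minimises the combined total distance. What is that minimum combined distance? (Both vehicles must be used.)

Minimum combined distance: 76 m.

Try each way of splitting the stops between the two vehicles (each non-empty) and, for each split, find the best tour for each vehicle:
  {J1} + {F3, X2, B2, P4, N9}: 16 + 60 = 76
  {F3} + {J1, X2, B2, P4, N9}: 34 + 64 = 98
  {J1, F3} + {X2, B2, P4, N9}: 34 + 60 = 94
  {X2} + {J1, F3, B2, P4, N9}: 50 + 62 = 112
  {J1, X2} + {F3, B2, P4, N9}: 50 + 60 = 110
  {F3, X2} + {J1, B2, P4, N9}: 50 + 60 = 110
  … (31 splits in total)
Best: vehicle 1 DC → J1 → DC = 16; vehicle 2 DC → B2 → X2 → F3 → P4 → N9 → DC = 60; combined 76.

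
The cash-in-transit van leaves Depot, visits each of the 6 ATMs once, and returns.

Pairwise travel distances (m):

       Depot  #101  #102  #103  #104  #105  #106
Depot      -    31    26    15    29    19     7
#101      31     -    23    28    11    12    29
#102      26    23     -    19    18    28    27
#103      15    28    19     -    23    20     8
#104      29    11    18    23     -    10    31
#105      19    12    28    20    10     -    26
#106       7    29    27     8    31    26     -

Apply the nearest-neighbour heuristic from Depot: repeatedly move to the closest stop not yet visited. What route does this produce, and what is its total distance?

From Depot: distances to unvisited — #106=7, #103=15, #105=19, #102=26, #104=29, #101=31. Nearest is #106 (7).
From #106: distances to unvisited — #103=8, #105=26, #102=27, #101=29, #104=31. Nearest is #103 (8).
From #103: distances to unvisited — #102=19, #105=20, #104=23, #101=28. Nearest is #102 (19).
From #102: distances to unvisited — #104=18, #101=23, #105=28. Nearest is #104 (18).
From #104: distances to unvisited — #105=10, #101=11. Nearest is #105 (10).
From #105: distances to unvisited — #101=12. Nearest is #101 (12).
Return #101→Depot: 31.
Total = 7 + 8 + 19 + 18 + 10 + 12 + 31 = 105.

Nearest-neighbour total = 105 m; route Depot → #106 → #103 → #102 → #104 → #105 → #101 → Depot.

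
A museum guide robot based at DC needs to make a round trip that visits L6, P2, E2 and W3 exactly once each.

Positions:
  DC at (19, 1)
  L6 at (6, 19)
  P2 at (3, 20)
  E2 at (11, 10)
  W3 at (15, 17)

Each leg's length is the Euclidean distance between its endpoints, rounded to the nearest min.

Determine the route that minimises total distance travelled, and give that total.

Shortest round trip = 53 min.

DC → L6 → P2 → E2 → W3 → DC: 22+3+13+8+16 = 62
DC → L6 → P2 → W3 → E2 → DC: 22+3+12+8+12 = 57
DC → L6 → E2 → P2 → W3 → DC: 22+10+13+12+16 = 73
DC → L6 → E2 → W3 → P2 → DC: 22+10+8+12+25 = 77
DC → L6 → W3 → P2 → E2 → DC: 22+9+12+13+12 = 68
DC → L6 → W3 → E2 → P2 → DC: 22+9+8+13+25 = 77
DC → P2 → L6 → E2 → W3 → DC: 25+3+10+8+16 = 62
DC → P2 → L6 → W3 → E2 → DC: 25+3+9+8+12 = 57
DC → P2 → E2 → L6 → W3 → DC: 25+13+10+9+16 = 73
DC → P2 → W3 → L6 → E2 → DC: 25+12+9+10+12 = 68
DC → E2 → L6 → P2 → W3 → DC: 12+10+3+12+16 = 53
DC → E2 → P2 → L6 → W3 → DC: 12+13+3+9+16 = 53
The minimum is 53.
One optimal route: DC → E2 → L6 → P2 → W3 → DC (or its reverse).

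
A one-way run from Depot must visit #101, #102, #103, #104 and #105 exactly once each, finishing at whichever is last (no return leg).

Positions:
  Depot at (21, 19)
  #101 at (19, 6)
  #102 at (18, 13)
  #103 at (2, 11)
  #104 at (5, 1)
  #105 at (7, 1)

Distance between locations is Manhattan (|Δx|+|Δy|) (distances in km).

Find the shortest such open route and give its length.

Shortest open route: 49 km.

There are 5! = 120 possible orderings.
Depot - #101 - #102 - #103 - #104 - #105: 15+8+18+13+2 = 56
Depot - #101 - #102 - #103 - #105 - #104: 15+8+18+15+2 = 58
Depot - #101 - #102 - #104 - #103 - #105: 15+8+25+13+15 = 76
Depot - #101 - #102 - #104 - #105 - #103: 15+8+25+2+15 = 65
Depot - #101 - #102 - #105 - #103 - #104: 15+8+23+15+13 = 74
Depot - #101 - #102 - #105 - #104 - #103: 15+8+23+2+13 = 61
Depot - #101 - #103 - #102 - #104 - #105: 15+22+18+25+2 = 82
Depot - #101 - #103 - #102 - #105 - #104: 15+22+18+23+2 = 80
Depot - #101 - #103 - #104 - #102 - #105: 15+22+13+25+23 = 98
Depot - #101 - #103 - #104 - #105 - #102: 15+22+13+2+23 = 75
Depot - #101 - #103 - #105 - #102 - #104: 15+22+15+23+25 = 100
Depot - #101 - #103 - #105 - #104 - #102: 15+22+15+2+25 = 79
Depot - #101 - #104 - #102 - #103 - #105: 15+19+25+18+15 = 92
Depot - #101 - #104 - #102 - #105 - #103: 15+19+25+23+15 = 97
… (106 more)
Depot - #102 - #101 - #105 - #104 - #103: 9+8+17+2+13 = 49  ← best
The minimum is 49.
One shortest path: Depot → #102 → #101 → #105 → #104 → #103.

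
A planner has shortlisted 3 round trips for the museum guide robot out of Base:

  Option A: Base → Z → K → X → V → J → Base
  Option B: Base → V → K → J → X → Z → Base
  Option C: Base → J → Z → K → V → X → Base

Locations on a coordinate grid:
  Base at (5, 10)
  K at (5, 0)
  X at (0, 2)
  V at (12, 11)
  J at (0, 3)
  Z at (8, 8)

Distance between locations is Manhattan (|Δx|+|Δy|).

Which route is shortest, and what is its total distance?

Option A: 5 + 11 + 7 + 21 + 20 + 12 = 76
Option B: 8 + 18 + 8 + 1 + 14 + 5 = 54
Option C: 12 + 13 + 11 + 18 + 21 + 13 = 88

Shortest is Option B, total 54.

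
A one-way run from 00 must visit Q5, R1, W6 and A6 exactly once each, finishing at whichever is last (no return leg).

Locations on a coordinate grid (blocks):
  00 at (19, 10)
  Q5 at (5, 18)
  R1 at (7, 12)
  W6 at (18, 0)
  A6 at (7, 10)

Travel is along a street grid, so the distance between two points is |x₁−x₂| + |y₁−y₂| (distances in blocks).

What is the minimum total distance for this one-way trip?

42 blocks — the minimum one-way total.

There are 4! = 24 possible orderings.
00 - Q5 - R1 - W6 - A6: 22+8+23+21 = 74
00 - Q5 - R1 - A6 - W6: 22+8+2+21 = 53
00 - Q5 - W6 - R1 - A6: 22+31+23+2 = 78
00 - Q5 - W6 - A6 - R1: 22+31+21+2 = 76
00 - Q5 - A6 - R1 - W6: 22+10+2+23 = 57
00 - Q5 - A6 - W6 - R1: 22+10+21+23 = 76
00 - R1 - Q5 - W6 - A6: 14+8+31+21 = 74
00 - R1 - Q5 - A6 - W6: 14+8+10+21 = 53
00 - R1 - W6 - Q5 - A6: 14+23+31+10 = 78
00 - R1 - W6 - A6 - Q5: 14+23+21+10 = 68
00 - R1 - A6 - Q5 - W6: 14+2+10+31 = 57
00 - R1 - A6 - W6 - Q5: 14+2+21+31 = 68
00 - W6 - Q5 - R1 - A6: 11+31+8+2 = 52
00 - W6 - Q5 - A6 - R1: 11+31+10+2 = 54
… (10 more)
00 - W6 - A6 - R1 - Q5: 11+21+2+8 = 42  ← best
The minimum is 42.
One shortest path: 00 → W6 → A6 → R1 → Q5.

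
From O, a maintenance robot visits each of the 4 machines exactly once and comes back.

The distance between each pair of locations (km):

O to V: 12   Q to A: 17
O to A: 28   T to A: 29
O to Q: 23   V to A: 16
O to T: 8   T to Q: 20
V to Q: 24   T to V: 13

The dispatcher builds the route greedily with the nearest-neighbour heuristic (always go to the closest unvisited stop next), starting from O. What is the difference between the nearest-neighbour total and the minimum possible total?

O: T=8, V=12, Q=23, A=28 ⇒ T
T: V=13, Q=20, A=29 ⇒ V
V: A=16, Q=24 ⇒ A
A: Q=17 ⇒ Q
NN route O → T → V → A → Q → O costs 77.
Optimal: O → T → Q → A → V → O costs 73 (by enumerating all 12 distinct tours).
Excess = 77 − 73 = 4.

The nearest-neighbour route is 4 km longer than optimal.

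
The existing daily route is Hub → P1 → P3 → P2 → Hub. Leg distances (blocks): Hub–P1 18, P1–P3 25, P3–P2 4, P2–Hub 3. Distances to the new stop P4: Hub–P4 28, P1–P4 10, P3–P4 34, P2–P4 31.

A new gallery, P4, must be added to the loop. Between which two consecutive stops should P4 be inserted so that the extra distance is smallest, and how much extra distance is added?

Insertion cost between consecutive stops i–j is d(i,P4) + d(P4,j) − d(i,j):
  between Hub and P1: 28 + 10 − 18 = 20
  between P1 and P3: 10 + 34 − 25 = 19
  between P3 and P2: 34 + 31 − 4 = 61
  between P2 and Hub: 31 + 28 − 3 = 56
Cheapest insertion is between P1 and P3, adding 19.
New total = 50 + 19 = 69.

Minimum extra distance: 19 blocks, inserting P4 between P1 and P3.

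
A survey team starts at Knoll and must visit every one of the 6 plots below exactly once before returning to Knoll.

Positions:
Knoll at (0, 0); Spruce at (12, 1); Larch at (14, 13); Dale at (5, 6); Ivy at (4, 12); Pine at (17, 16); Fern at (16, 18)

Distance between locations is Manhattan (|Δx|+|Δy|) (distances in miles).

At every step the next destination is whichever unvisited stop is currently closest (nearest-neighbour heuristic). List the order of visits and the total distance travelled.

Total distance 72 miles via the nearest-neighbour route Knoll → Dale → Ivy → Larch → Pine → Fern → Spruce → Knoll.

Knoll → [Dale:11 / Spruce:13 / Ivy:16 / Larch:27 / Pine:33 / Fern:34] → Dale (11)
Dale → [Ivy:7 / Spruce:12 / Larch:16 / Pine:22 / Fern:23] → Ivy (7)
Ivy → [Larch:11 / Pine:17 / Fern:18 / Spruce:19] → Larch (11)
Larch → [Pine:6 / Fern:7 / Spruce:14] → Pine (6)
Pine → [Fern:3 / Spruce:20] → Fern (3)
Fern → [Spruce:21] → Spruce (21)
Return Spruce→Knoll: 13.
Total = 11 + 7 + 11 + 6 + 3 + 21 + 13 = 72.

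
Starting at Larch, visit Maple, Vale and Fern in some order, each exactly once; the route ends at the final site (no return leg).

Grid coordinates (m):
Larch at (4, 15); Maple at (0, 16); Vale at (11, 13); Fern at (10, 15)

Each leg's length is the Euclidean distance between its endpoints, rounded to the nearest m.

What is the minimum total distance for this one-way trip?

16 m — the minimum one-way total.

There are 3! = 6 possible orderings.
Larch→Maple→Vale→Fern: 4+11+2 = 17
Larch→Maple→Fern→Vale: 4+10+2 = 16
Larch→Vale→Maple→Fern: 7+11+10 = 28
Larch→Vale→Fern→Maple: 7+2+10 = 19
Larch→Fern→Maple→Vale: 6+10+11 = 27
Larch→Fern→Vale→Maple: 6+2+11 = 19
The minimum is 16.
One shortest path: Larch → Maple → Fern → Vale.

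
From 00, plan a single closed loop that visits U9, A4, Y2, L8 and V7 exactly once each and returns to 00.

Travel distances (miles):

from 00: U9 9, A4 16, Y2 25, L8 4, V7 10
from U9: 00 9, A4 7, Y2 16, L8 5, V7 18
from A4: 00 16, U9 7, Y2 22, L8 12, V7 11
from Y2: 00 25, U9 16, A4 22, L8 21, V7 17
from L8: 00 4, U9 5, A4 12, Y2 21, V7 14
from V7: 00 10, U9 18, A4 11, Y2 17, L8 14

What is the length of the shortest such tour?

00 - U9 - A4 - Y2 - L8 - V7 - 00: 9+7+22+21+14+10 = 83
00 - U9 - A4 - Y2 - V7 - L8 - 00: 9+7+22+17+14+4 = 73
00 - U9 - A4 - L8 - Y2 - V7 - 00: 9+7+12+21+17+10 = 76
00 - U9 - A4 - L8 - V7 - Y2 - 00: 9+7+12+14+17+25 = 84
00 - U9 - A4 - V7 - Y2 - L8 - 00: 9+7+11+17+21+4 = 69
00 - U9 - A4 - V7 - L8 - Y2 - 00: 9+7+11+14+21+25 = 87
00 - U9 - Y2 - A4 - L8 - V7 - 00: 9+16+22+12+14+10 = 83
00 - U9 - Y2 - A4 - V7 - L8 - 00: 9+16+22+11+14+4 = 76
00 - U9 - Y2 - L8 - A4 - V7 - 00: 9+16+21+12+11+10 = 79
00 - U9 - Y2 - L8 - V7 - A4 - 00: 9+16+21+14+11+16 = 87
00 - U9 - Y2 - V7 - A4 - L8 - 00: 9+16+17+11+12+4 = 69
00 - U9 - Y2 - V7 - L8 - A4 - 00: 9+16+17+14+12+16 = 84
00 - U9 - L8 - A4 - Y2 - V7 - 00: 9+5+12+22+17+10 = 75
00 - U9 - L8 - A4 - V7 - Y2 - 00: 9+5+12+11+17+25 = 79
… (46 more)
00 - L8 - U9 - A4 - Y2 - V7 - 00: 4+5+7+22+17+10 = 65  ← best
The minimum is 65.
One optimal route: 00 → L8 → U9 → A4 → Y2 → V7 → 00 (or its reverse).

Minimum total distance: 65 miles.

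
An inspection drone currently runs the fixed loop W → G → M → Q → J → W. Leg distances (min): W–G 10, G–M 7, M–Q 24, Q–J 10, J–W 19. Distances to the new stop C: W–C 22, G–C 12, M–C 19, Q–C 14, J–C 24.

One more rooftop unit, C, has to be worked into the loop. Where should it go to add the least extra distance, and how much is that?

Insertion cost between consecutive stops i–j is d(i,C) + d(C,j) − d(i,j):
  between W and G: 22 + 12 − 10 = 24
  between G and M: 12 + 19 − 7 = 24
  between M and Q: 19 + 14 − 24 = 9
  between Q and J: 14 + 24 − 10 = 28
  between J and W: 24 + 22 − 19 = 27
Cheapest insertion is between M and Q, adding 9.
New total = 70 + 9 = 79.

Adding 9 min by placing C on the M–Q leg.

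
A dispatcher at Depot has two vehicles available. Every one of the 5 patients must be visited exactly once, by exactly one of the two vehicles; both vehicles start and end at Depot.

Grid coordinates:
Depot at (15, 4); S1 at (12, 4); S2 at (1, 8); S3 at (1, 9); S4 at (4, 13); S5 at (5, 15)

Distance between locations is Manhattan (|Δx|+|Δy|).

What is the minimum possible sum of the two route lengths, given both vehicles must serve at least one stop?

56 — the smallest possible combined total.

Check every non-empty split of the stops between the two vehicles; for each half take its own optimal tour:
  {S1} + {S2, S3, S4, S5}: 6 + 50 = 56
  {S2} + {S1, S3, S4, S5}: 36 + 50 = 86
  {S1, S2} + {S3, S4, S5}: 36 + 50 = 86
  {S3} + {S1, S2, S4, S5}: 38 + 50 = 88
  {S1, S3} + {S2, S4, S5}: 38 + 50 = 88
  {S2, S3} + {S1, S4, S5}: 38 + 44 = 82
  … (15 splits in total)
Best: vehicle 1 Depot → S1 → Depot = 6; vehicle 2 Depot → S2 → S3 → S4 → S5 → Depot = 50; combined 56.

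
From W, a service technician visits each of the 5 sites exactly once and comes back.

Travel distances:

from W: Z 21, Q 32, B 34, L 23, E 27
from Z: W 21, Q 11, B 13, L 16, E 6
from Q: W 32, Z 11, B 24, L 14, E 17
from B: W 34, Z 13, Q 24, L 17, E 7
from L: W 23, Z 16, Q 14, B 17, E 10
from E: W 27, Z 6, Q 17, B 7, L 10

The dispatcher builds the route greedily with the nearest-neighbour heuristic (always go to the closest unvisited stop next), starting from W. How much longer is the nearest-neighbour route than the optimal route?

The nearest-neighbour route is 2 longer than optimal.

W: Z=21, L=23, E=27, Q=32, B=34 ⇒ Z
Z: E=6, Q=11, B=13, L=16 ⇒ E
E: B=7, L=10, Q=17 ⇒ B
B: L=17, Q=24 ⇒ L
L: Q=14 ⇒ Q
NN route W → Z → E → B → L → Q → W costs 97.
Optimal: W → Z → B → E → Q → L → W costs 95 (by enumerating all 60 distinct tours).
Excess = 97 − 95 = 2.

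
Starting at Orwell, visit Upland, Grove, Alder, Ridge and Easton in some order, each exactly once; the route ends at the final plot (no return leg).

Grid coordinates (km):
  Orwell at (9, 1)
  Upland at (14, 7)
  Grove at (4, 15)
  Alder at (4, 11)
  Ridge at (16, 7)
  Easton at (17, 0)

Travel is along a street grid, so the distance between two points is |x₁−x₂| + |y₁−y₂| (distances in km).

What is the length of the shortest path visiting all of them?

There are 5! = 120 possible orderings.
Orwell → Upland → Grove → Alder → Ridge → Easton: 11+18+4+16+8 = 57
Orwell → Upland → Grove → Alder → Easton → Ridge: 11+18+4+24+8 = 65
Orwell → Upland → Grove → Ridge → Alder → Easton: 11+18+20+16+24 = 89
Orwell → Upland → Grove → Ridge → Easton → Alder: 11+18+20+8+24 = 81
Orwell → Upland → Grove → Easton → Alder → Ridge: 11+18+28+24+16 = 97
Orwell → Upland → Grove → Easton → Ridge → Alder: 11+18+28+8+16 = 81
Orwell → Upland → Alder → Grove → Ridge → Easton: 11+14+4+20+8 = 57
Orwell → Upland → Alder → Grove → Easton → Ridge: 11+14+4+28+8 = 65
Orwell → Upland → Alder → Ridge → Grove → Easton: 11+14+16+20+28 = 89
Orwell → Upland → Alder → Ridge → Easton → Grove: 11+14+16+8+28 = 77
Orwell → Upland → Alder → Easton → Grove → Ridge: 11+14+24+28+20 = 97
Orwell → Upland → Alder → Easton → Ridge → Grove: 11+14+24+8+20 = 77
Orwell → Upland → Ridge → Grove → Alder → Easton: 11+2+20+4+24 = 61
Orwell → Upland → Ridge → Grove → Easton → Alder: 11+2+20+28+24 = 85
… (106 more)
Orwell → Easton → Ridge → Upland → Alder → Grove: 9+8+2+14+4 = 37  ← best
The minimum is 37.
One shortest path: Orwell → Easton → Ridge → Upland → Alder → Grove.

Shortest open route: 37 km.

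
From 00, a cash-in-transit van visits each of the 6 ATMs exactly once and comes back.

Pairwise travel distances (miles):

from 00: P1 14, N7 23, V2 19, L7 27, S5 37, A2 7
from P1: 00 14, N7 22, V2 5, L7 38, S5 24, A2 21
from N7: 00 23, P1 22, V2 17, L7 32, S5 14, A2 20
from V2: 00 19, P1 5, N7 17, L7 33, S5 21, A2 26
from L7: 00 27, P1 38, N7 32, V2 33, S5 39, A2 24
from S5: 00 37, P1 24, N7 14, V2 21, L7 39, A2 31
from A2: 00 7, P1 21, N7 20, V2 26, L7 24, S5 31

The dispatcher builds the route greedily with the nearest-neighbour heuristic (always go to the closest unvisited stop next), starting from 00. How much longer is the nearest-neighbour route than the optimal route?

Excess over optimum: 15 miles.

00: A2=7, P1=14, V2=19, N7=23, L7=27, S5=37 ⇒ A2
A2: N7=20, P1=21, L7=24, V2=26, S5=31 ⇒ N7
N7: S5=14, V2=17, P1=22, L7=32 ⇒ S5
S5: V2=21, P1=24, L7=39 ⇒ V2
V2: P1=5, L7=33 ⇒ P1
P1: L7=38 ⇒ L7
NN route 00 → A2 → N7 → S5 → V2 → P1 → L7 → 00 costs 132.
Optimal: 00 → P1 → V2 → S5 → N7 → L7 → A2 → 00 costs 117 (by enumerating all 360 distinct tours).
Excess = 132 − 117 = 15.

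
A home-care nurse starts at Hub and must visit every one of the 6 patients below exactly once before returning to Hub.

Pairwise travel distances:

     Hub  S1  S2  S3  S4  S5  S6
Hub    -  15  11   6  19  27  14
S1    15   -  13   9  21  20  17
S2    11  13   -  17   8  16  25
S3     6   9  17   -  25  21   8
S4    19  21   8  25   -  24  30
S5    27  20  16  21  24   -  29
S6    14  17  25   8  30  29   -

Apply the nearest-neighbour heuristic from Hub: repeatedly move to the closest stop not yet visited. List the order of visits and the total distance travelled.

At Hub the remaining stops are S3 6, S2 11, S6 14, S1 15, S4 19, S5 27; go to S3.
At S3 the remaining stops are S6 8, S1 9, S2 17, S5 21, S4 25; go to S6.
At S6 the remaining stops are S1 17, S2 25, S5 29, S4 30; go to S1.
At S1 the remaining stops are S2 13, S5 20, S4 21; go to S2.
At S2 the remaining stops are S4 8, S5 16; go to S4.
At S4 the remaining stops are S5 24; go to S5.
Return S5→Hub: 27.
Total = 6 + 8 + 17 + 13 + 8 + 24 + 27 = 103.

103 along Hub → S3 → S6 → S1 → S2 → S4 → S5 → Hub.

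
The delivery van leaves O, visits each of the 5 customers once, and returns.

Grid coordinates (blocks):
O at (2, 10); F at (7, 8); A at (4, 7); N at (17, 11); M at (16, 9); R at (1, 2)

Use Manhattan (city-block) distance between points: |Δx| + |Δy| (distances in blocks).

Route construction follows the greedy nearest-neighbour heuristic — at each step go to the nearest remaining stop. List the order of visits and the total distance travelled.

From O: distances to unvisited — A=5, F=7, R=9, M=15, N=16. Nearest is A (5).
From A: distances to unvisited — F=4, R=8, M=14, N=17. Nearest is F (4).
From F: distances to unvisited — M=10, R=12, N=13. Nearest is M (10).
From M: distances to unvisited — N=3, R=22. Nearest is N (3).
From N: distances to unvisited — R=25. Nearest is R (25).
Return R→O: 9.
Total = 5 + 4 + 10 + 3 + 25 + 9 = 56.

56 blocks along O → A → F → M → N → R → O.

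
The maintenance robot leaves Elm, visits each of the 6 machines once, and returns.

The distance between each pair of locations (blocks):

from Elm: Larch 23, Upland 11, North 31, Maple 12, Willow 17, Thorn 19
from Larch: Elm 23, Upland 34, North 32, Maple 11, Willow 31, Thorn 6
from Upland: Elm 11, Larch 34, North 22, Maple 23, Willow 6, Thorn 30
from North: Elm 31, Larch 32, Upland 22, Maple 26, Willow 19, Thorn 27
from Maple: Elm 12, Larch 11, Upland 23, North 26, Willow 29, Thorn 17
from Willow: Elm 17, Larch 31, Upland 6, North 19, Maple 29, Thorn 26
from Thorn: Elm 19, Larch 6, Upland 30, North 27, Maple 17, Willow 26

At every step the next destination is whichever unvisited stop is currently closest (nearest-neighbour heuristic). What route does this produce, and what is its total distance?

Total distance 98 blocks via the nearest-neighbour route Elm → Upland → Willow → North → Maple → Larch → Thorn → Elm.

Elm → [Upland:11 / Maple:12 / Willow:17 / Thorn:19 / Larch:23 / North:31] → Upland (11)
Upland → [Willow:6 / North:22 / Maple:23 / Thorn:30 / Larch:34] → Willow (6)
Willow → [North:19 / Thorn:26 / Maple:29 / Larch:31] → North (19)
North → [Maple:26 / Thorn:27 / Larch:32] → Maple (26)
Maple → [Larch:11 / Thorn:17] → Larch (11)
Larch → [Thorn:6] → Thorn (6)
Return Thorn→Elm: 19.
Total = 11 + 6 + 19 + 26 + 11 + 6 + 19 = 98.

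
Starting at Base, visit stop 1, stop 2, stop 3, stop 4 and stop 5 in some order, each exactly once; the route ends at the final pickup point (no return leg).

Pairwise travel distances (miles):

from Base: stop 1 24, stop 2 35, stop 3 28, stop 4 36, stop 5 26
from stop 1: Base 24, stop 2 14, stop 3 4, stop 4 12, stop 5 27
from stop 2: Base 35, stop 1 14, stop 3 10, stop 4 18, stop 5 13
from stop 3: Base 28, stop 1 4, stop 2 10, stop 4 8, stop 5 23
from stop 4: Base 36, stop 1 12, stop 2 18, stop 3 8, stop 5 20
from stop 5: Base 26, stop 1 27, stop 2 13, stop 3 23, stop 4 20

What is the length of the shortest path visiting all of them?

Minimum one-way distance = 65 miles.

There are 5! = 120 possible orderings.
Base - stop 1 - stop 2 - stop 3 - stop 4 - stop 5: 24+14+10+8+20 = 76
Base - stop 1 - stop 2 - stop 3 - stop 5 - stop 4: 24+14+10+23+20 = 91
Base - stop 1 - stop 2 - stop 4 - stop 3 - stop 5: 24+14+18+8+23 = 87
Base - stop 1 - stop 2 - stop 4 - stop 5 - stop 3: 24+14+18+20+23 = 99
Base - stop 1 - stop 2 - stop 5 - stop 3 - stop 4: 24+14+13+23+8 = 82
Base - stop 1 - stop 2 - stop 5 - stop 4 - stop 3: 24+14+13+20+8 = 79
Base - stop 1 - stop 3 - stop 2 - stop 4 - stop 5: 24+4+10+18+20 = 76
Base - stop 1 - stop 3 - stop 2 - stop 5 - stop 4: 24+4+10+13+20 = 71
Base - stop 1 - stop 3 - stop 4 - stop 2 - stop 5: 24+4+8+18+13 = 67
Base - stop 1 - stop 3 - stop 4 - stop 5 - stop 2: 24+4+8+20+13 = 69
Base - stop 1 - stop 3 - stop 5 - stop 2 - stop 4: 24+4+23+13+18 = 82
Base - stop 1 - stop 3 - stop 5 - stop 4 - stop 2: 24+4+23+20+18 = 89
Base - stop 1 - stop 4 - stop 2 - stop 3 - stop 5: 24+12+18+10+23 = 87
Base - stop 1 - stop 4 - stop 2 - stop 5 - stop 3: 24+12+18+13+23 = 90
… (106 more)
Base - stop 5 - stop 2 - stop 1 - stop 3 - stop 4: 26+13+14+4+8 = 65  ← best
The minimum is 65.
One shortest path: Base → stop 5 → stop 2 → stop 1 → stop 3 → stop 4.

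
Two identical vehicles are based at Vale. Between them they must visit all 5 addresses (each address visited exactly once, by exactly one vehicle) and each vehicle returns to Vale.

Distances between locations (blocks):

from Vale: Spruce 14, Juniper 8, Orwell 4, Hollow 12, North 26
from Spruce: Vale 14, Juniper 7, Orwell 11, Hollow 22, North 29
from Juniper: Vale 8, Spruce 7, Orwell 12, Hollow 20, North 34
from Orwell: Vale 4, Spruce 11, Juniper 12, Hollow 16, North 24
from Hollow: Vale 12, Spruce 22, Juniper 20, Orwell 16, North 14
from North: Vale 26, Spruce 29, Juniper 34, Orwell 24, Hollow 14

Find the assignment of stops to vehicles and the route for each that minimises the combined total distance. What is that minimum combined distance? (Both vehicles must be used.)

Minimum combined distance: 78 blocks.

Check every non-empty split of the stops between the two vehicles; for each half take its own optimal tour:
  {Spruce} + {Juniper, Orwell, Hollow, North}: 28 + 70 = 98
  {Juniper} + {Spruce, Orwell, Hollow, North}: 16 + 70 = 86
  {Spruce, Juniper} + {Orwell, Hollow, North}: 29 + 54 = 83
  {Orwell} + {Spruce, Juniper, Hollow, North}: 8 + 70 = 78
  {Spruce, Orwell} + {Juniper, Hollow, North}: 29 + 68 = 97
  {Juniper, Orwell} + {Spruce, Hollow, North}: 24 + 69 = 93
  … (15 splits in total)
Best: vehicle 1 Vale → Orwell → Vale = 8; vehicle 2 Vale → Juniper → Spruce → North → Hollow → Vale = 70; combined 78.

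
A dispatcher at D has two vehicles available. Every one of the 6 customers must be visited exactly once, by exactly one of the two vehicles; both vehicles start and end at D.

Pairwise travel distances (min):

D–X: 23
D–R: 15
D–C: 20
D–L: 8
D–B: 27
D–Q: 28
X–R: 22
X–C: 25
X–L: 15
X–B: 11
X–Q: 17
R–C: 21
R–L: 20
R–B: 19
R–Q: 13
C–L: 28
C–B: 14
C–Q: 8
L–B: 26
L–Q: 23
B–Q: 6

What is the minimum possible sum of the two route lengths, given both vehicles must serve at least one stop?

Minimum combined distance: 98 min.

Check every non-empty split of the stops between the two vehicles; for each half take its own optimal tour:
  {X} + {R, C, L, B, Q}: 46 + 81 = 127
  {R} + {X, C, L, B, Q}: 30 + 68 = 98
  {X, R} + {C, L, B, Q}: 60 + 68 = 128
  {C} + {X, R, L, B, Q}: 40 + 68 = 108
  {X, C} + {R, L, B, Q}: 68 + 68 = 136
  {R, C} + {X, L, B, Q}: 56 + 68 = 124
  … (31 splits in total)
Best: vehicle 1 D → R → D = 30; vehicle 2 D → C → Q → B → X → L → D = 68; combined 98.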